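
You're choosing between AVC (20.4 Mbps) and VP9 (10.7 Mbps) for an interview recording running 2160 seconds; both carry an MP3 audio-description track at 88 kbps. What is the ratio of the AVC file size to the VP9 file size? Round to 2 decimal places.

Audio: 88 kbps = 0.088 Mbps.
AVC: 20.488 Mbps × 2160 s = 44254.1 Mb = 5.532 GB.
VP9: 10.788 Mbps × 2160 s = 23302.1 Mb = 2.913 GB.
Ratio: 5.532 / 2.913 = 1.899.

1.90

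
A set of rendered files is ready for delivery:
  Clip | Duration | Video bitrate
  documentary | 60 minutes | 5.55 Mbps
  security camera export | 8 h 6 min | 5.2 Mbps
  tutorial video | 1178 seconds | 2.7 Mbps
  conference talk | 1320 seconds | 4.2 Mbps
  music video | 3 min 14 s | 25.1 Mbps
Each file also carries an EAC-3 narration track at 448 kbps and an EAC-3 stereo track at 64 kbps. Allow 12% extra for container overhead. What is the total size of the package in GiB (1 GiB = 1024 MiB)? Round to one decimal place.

26.5 GiB

Audio total: 448 + 64 = 512 kbps = 0.512 Mbps.
documentary: 6.062 Mbps × 3600 s × 1.12 = 24442.0 Mb
security camera export: 5.712 Mbps × 29160 s × 1.12 = 186549.4 Mb
tutorial video: 3.212 Mbps × 1178 s × 1.12 = 4237.8 Mb
conference talk: 4.712 Mbps × 1320 s × 1.12 = 6966.2 Mb
music video: 25.612 Mbps × 194 s × 1.12 = 5565.0 Mb
Total: 227760.3 Mb = 28470.0 MB.
= 26.51 GiB.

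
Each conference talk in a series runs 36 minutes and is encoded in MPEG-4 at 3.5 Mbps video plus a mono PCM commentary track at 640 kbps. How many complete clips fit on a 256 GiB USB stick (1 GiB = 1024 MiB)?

36 min = 2160 s
Audio: 640 kbps = 0.640 Mbps.
Total bitrate: 4.140 Mbps.
Per item: 4.140 Mbps × 2160 s = 8,942 Mb = 1,118 MB.
Capacity: 256 GiB = 2,199,023 Mb; 245.91 items → 245 complete.

245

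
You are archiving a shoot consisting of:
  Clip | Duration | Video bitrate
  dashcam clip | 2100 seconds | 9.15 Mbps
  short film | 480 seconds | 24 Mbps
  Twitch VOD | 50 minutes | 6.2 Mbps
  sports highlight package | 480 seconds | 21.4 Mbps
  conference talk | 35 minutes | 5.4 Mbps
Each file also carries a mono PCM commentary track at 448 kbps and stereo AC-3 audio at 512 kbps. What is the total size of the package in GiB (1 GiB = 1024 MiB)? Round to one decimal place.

9.2 GiB

Audio total: 448 + 512 = 960 kbps = 0.960 Mbps.
dashcam clip: 10.110 Mbps × 2100 s = 21231.0 Mb
short film: 24.960 Mbps × 480 s = 11980.8 Mb
Twitch VOD: 7.160 Mbps × 3000 s = 21480.0 Mb
sports highlight package: 22.360 Mbps × 480 s = 10732.8 Mb
conference talk: 6.360 Mbps × 2100 s = 13356.0 Mb
Total: 78780.6 Mb = 9847.6 MB.
= 9.171 GiB.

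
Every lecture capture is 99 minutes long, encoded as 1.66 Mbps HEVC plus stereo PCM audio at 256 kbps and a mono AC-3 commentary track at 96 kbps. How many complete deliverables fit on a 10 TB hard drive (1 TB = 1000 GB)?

99 min = 5940 s
Audio total: 256 + 96 = 352 kbps = 0.352 Mbps.
Total bitrate: 2.012 Mbps.
Per item: 2.012 Mbps × 5940 s = 11,951 Mb = 1,494 MB.
Capacity: 10 TB = 80,000,000 Mb; 6693.84 items → 6693 complete.

6693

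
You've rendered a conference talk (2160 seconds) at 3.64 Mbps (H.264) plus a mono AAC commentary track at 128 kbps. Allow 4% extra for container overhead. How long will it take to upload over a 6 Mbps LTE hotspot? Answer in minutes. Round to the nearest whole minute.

Audio: 128 kbps = 0.128 Mbps.
Total bitrate: 3.768 Mbps.
File: 3.768 Mbps × 2160 s = 8138.9 Mb.
With 4% container overhead: ×1.04. → 8464.4 Mb.
At 6 Mbps: 8464.4 / 6 = 1410.7 s ≈ 23.5 minutes.

24 minutes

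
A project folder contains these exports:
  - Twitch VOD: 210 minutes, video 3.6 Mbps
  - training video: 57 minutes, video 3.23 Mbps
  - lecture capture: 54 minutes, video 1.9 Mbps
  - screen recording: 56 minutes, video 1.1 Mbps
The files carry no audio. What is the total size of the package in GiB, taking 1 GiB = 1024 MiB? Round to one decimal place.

Twitch VOD: 3.600 Mbps × 12600 s = 45360.0 Mb
training video: 3.230 Mbps × 3420 s = 11046.6 Mb
lecture capture: 1.900 Mbps × 3240 s = 6156.0 Mb
screen recording: 1.100 Mbps × 3360 s = 3696.0 Mb
Total: 66258.6 Mb = 8282.3 MB.
= 7.714 GiB.

7.7 GiB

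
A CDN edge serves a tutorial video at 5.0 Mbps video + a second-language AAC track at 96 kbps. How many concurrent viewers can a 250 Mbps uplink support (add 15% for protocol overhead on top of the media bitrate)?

Audio: 96 kbps = 0.096 Mbps.
Per-viewer media rate: 5.096 Mbps.
On the wire with 15% overhead: 5.860 Mbps.
250 Mbps = 250.0 Mbps; 250.0 / 5.860 = 42.66 → 42 viewers.

42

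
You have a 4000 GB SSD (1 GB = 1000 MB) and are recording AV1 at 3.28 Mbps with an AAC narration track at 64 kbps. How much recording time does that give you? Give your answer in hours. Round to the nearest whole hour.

Audio: 64 kbps = 0.064 Mbps.
Total bitrate: 3.28 + 0.064 = 3.344 Mbps.
Capacity: 4000 GB = 32,000,000 Mb.
Recording time: 32,000,000 / 3.344 = 9,569,378 s ≈ 2,658 hours.

2658 hours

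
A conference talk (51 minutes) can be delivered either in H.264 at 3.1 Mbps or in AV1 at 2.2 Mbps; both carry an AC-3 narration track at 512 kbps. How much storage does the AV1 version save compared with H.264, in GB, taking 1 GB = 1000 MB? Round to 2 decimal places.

51 min = 3060 s
Audio: 512 kbps = 0.512 Mbps.
H.264: 3.612 Mbps × 3060 s = 11052.7 Mb = 1.382 GB.
AV1: 2.712 Mbps × 3060 s = 8298.7 Mb = 1.037 GB.
Saving: 1.382 − 1.037 = 0.344 GB.

0.34 GB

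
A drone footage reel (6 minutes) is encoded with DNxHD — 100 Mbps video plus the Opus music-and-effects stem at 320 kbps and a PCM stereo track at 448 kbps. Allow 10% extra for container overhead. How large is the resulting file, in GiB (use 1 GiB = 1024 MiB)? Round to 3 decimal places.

4.645 GiB

6 min = 360 s
Audio total: 320 + 448 = 768 kbps = 0.768 Mbps.
Total bitrate: 100 + 0.768 = 100.768 Mbps.
Stream data: 100.768 Mbps × 360 s = 36276.5 Mb.
With 10% container overhead: ×1.10.
39,904 Mb = 4,988,016,000 bytes ÷ 1,073,741,824 = 4.645 GiB.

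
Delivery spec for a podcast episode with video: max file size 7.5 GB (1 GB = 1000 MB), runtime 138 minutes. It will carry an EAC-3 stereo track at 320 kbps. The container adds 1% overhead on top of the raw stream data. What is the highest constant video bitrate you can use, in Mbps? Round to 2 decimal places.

Budget: 7.5 GB = 60000.0 Mb.
Stream payload after overhead: 60000.0 / 1.01 = 59405.9 Mb.
138 min = 8280 s
Total bitrate budget: 59405.9 Mb / 8280 s = 7.175 Mbps.
Audio: 320 kbps = 0.320 Mbps.
Video: 7.175 − 0.320 = 6.855 Mbps.

6.85 Mbps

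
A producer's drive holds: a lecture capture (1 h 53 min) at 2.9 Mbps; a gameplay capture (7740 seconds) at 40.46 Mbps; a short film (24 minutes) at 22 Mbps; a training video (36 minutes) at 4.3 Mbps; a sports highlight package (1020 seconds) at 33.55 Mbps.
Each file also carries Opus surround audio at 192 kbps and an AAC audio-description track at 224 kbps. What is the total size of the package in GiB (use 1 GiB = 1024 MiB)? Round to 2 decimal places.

48.43 GiB

Audio total: 192 + 224 = 416 kbps = 0.416 Mbps.
lecture capture: 3.316 Mbps × 6780 s = 22482.5 Mb
gameplay capture: 40.876 Mbps × 7740 s = 316380.2 Mb
short film: 22.416 Mbps × 1440 s = 32279.0 Mb
training video: 4.716 Mbps × 2160 s = 10186.6 Mb
sports highlight package: 33.966 Mbps × 1020 s = 34645.3 Mb
Total: 415973.6 Mb = 51996.7 MB.
= 48.43 GiB.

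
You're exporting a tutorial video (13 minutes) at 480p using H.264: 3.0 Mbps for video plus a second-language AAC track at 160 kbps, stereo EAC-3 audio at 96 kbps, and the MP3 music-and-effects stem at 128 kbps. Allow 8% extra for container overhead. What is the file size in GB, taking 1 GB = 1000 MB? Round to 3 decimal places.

0.356 GB

13 min = 780 s
Audio total: 160 + 96 + 128 = 384 kbps = 0.384 Mbps.
Total bitrate: 3.0 + 0.384 = 3.384 Mbps.
Stream data: 3.384 Mbps × 780 s = 2639.5 Mb.
With 8% container overhead: ×1.08.
2,851 Mb ÷ 8 = 356.3 MB → 0.3563 GB.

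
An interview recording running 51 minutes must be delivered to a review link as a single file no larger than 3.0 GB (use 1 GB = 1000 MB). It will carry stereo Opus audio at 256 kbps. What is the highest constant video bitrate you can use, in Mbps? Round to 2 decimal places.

Budget: 3.0 GB = 24000.0 Mb.
51 min = 3060 s
Total bitrate budget: 24000.0 Mb / 3060 s = 7.843 Mbps.
Audio: 256 kbps = 0.256 Mbps.
Video: 7.843 − 0.256 = 7.587 Mbps.

7.59 Mbps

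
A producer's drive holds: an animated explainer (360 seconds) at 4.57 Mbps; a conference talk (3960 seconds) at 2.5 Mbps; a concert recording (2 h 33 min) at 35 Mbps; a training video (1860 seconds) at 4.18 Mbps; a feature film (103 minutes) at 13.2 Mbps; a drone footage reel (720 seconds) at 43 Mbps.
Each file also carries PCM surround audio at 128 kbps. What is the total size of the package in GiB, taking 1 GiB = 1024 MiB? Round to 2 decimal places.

53.09 GiB

Audio: 128 kbps = 0.128 Mbps.
animated explainer: 4.698 Mbps × 360 s = 1691.3 Mb
conference talk: 2.628 Mbps × 3960 s = 10406.9 Mb
concert recording: 35.128 Mbps × 9180 s = 322475.0 Mb
training video: 4.308 Mbps × 1860 s = 8012.9 Mb
feature film: 13.328 Mbps × 6180 s = 82367.0 Mb
drone footage reel: 43.128 Mbps × 720 s = 31052.2 Mb
Total: 456005.3 Mb = 57000.7 MB.
= 53.09 GiB.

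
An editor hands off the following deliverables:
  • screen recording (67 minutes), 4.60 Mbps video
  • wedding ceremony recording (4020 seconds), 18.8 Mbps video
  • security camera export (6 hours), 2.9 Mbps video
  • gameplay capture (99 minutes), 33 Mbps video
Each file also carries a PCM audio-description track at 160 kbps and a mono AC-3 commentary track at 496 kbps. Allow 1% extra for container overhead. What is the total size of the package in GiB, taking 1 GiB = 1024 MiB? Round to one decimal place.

44.2 GiB

Audio total: 160 + 496 = 656 kbps = 0.656 Mbps.
screen recording: 5.256 Mbps × 4020 s × 1.01 = 21340.4 Mb
wedding ceremony recording: 19.456 Mbps × 4020 s × 1.01 = 78995.3 Mb
security camera export: 3.556 Mbps × 21600 s × 1.01 = 77577.7 Mb
gameplay capture: 33.656 Mbps × 5940 s × 1.01 = 201915.8 Mb
Total: 379829.2 Mb = 47478.6 MB.
= 44.22 GiB.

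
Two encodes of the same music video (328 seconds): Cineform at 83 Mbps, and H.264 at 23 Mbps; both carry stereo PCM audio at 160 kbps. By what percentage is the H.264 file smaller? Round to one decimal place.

Audio: 160 kbps = 0.160 Mbps.
Cineform: 83.160 Mbps × 328 s = 27276.5 Mb = 3.410 GB.
H.264: 23.160 Mbps × 328 s = 7596.5 Mb = 0.950 GB.
Reduction: (1 − 0.950/3.410) × 100 = 72.15%.

72.2%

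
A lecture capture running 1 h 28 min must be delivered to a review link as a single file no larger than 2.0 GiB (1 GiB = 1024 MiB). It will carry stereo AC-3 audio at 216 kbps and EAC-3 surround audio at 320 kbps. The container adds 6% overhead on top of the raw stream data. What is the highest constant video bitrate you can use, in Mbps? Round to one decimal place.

2.5 Mbps

Budget: 2.0 GiB = 17179.9 Mb.
Stream payload after overhead: 17179.9 / 1.06 = 16207.4 Mb.
1 h 28 min = 88 min = 5280 s
Total bitrate budget: 16207.4 Mb / 5280 s = 3.070 Mbps.
Audio total: 216 + 320 = 536 kbps = 0.536 Mbps.
Video: 3.070 − 0.536 = 2.534 Mbps.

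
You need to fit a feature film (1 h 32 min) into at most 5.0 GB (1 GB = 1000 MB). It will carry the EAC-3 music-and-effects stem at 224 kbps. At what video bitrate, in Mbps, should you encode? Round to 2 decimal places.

Budget: 5.0 GB = 40000.0 Mb.
1 h 32 min = 92 min = 5520 s
Total bitrate budget: 40000.0 Mb / 5520 s = 7.246 Mbps.
Audio: 224 kbps = 0.224 Mbps.
Video: 7.246 − 0.224 = 7.022 Mbps.

7.02 Mbps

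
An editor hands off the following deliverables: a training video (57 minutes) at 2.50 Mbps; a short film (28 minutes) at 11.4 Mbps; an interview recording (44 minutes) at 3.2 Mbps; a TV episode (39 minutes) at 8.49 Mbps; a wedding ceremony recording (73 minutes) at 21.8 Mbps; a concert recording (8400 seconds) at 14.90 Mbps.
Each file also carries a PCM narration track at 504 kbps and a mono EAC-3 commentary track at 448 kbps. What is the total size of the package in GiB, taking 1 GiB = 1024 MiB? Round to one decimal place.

34.7 GiB

Audio total: 504 + 448 = 952 kbps = 0.952 Mbps.
training video: 3.452 Mbps × 3420 s = 11805.8 Mb
short film: 12.352 Mbps × 1680 s = 20751.4 Mb
interview recording: 4.152 Mbps × 2640 s = 10961.3 Mb
TV episode: 9.442 Mbps × 2340 s = 22094.3 Mb
wedding ceremony recording: 22.752 Mbps × 4380 s = 99653.8 Mb
concert recording: 15.852 Mbps × 8400 s = 133156.8 Mb
Total: 298423.3 Mb = 37302.9 MB.
= 34.74 GiB.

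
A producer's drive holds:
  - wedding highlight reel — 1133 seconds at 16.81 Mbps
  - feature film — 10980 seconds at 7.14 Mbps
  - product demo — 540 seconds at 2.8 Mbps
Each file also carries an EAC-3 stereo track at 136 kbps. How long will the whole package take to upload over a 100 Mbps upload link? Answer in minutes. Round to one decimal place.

16.8 minutes

Audio: 136 kbps = 0.136 Mbps.
wedding highlight reel: 16.946 Mbps × 1133 s = 19199.8 Mb
feature film: 7.276 Mbps × 10980 s = 79890.5 Mb
product demo: 2.936 Mbps × 540 s = 1585.4 Mb
Total: 100675.7 Mb = 12584.5 MB.
At 100 Mbps: 100675.7 / 100 = 1007 s ≈ 16.8 minutes.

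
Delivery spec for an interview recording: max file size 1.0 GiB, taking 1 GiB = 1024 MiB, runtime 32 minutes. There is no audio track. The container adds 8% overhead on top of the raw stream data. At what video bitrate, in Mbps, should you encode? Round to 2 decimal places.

Budget: 1.0 GiB = 8589.9 Mb.
Stream payload after overhead: 8589.9 / 1.08 = 7953.6 Mb.
32 min = 1920 s
Total bitrate budget: 7953.6 Mb / 1920 s = 4.143 Mbps.

4.14 Mbps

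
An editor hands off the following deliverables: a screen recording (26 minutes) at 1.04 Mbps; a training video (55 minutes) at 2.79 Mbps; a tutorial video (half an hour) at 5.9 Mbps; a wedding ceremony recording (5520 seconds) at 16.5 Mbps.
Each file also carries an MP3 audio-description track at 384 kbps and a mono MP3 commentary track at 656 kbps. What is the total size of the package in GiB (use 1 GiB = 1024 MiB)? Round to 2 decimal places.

Audio total: 384 + 656 = 1040 kbps = 1.040 Mbps.
screen recording: 2.080 Mbps × 1560 s = 3244.8 Mb
training video: 3.830 Mbps × 3300 s = 12639.0 Mb
tutorial video: 6.940 Mbps × 1800 s = 12492.0 Mb
wedding ceremony recording: 17.540 Mbps × 5520 s = 96820.8 Mb
Total: 125196.6 Mb = 15649.6 MB.
= 14.57 GiB.

14.57 GiB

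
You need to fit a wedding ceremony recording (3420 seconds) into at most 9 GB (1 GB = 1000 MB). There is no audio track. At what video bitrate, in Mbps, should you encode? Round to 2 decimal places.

21.05 Mbps

Budget: 9 GB = 72000.0 Mb.
Total bitrate budget: 72000.0 Mb / 3420 s = 21.053 Mbps.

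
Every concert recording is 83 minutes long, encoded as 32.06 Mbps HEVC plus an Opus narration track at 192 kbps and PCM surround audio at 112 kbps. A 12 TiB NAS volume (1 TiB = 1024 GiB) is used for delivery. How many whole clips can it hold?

83 min = 4980 s
Audio total: 192 + 112 = 304 kbps = 0.304 Mbps.
Total bitrate: 32.364 Mbps.
Per item: 32.364 Mbps × 4980 s = 161,173 Mb = 20,147 MB.
Capacity: 12 TiB = 105,553,116 Mb; 654.91 items → 654 complete.

654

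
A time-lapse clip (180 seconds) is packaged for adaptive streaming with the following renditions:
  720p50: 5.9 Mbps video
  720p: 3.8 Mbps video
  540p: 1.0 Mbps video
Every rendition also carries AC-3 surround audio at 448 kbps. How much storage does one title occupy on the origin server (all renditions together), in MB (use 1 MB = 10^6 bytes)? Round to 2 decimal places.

270.99 MB

Audio: 448 kbps = 0.448 Mbps.
Sum of rendition bitrates: (5.9+0.448) + (3.8+0.448) + (1.0+0.448) = 12.044 Mbps.
× 180 s = 2,168 Mb = 271.0 MB = 271.0 MB.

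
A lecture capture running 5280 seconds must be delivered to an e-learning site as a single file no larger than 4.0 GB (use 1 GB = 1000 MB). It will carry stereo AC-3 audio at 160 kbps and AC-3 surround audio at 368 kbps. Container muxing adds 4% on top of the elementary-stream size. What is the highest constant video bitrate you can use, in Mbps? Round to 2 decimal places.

5.30 Mbps

Budget: 4.0 GB = 32000.0 Mb.
Stream payload after overhead: 32000.0 / 1.04 = 30769.2 Mb.
Total bitrate budget: 30769.2 Mb / 5280 s = 5.828 Mbps.
Audio total: 160 + 368 = 528 kbps = 0.528 Mbps.
Video: 5.828 − 0.528 = 5.300 Mbps.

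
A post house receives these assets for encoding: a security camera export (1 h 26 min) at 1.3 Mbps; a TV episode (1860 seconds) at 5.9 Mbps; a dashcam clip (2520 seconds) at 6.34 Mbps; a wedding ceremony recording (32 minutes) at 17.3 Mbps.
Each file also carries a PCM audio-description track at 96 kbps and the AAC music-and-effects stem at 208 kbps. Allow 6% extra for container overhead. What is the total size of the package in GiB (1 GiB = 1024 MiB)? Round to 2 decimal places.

Audio total: 96 + 208 = 304 kbps = 0.304 Mbps.
security camera export: 1.604 Mbps × 5160 s × 1.06 = 8773.2 Mb
TV episode: 6.204 Mbps × 1860 s × 1.06 = 12231.8 Mb
dashcam clip: 6.644 Mbps × 2520 s × 1.06 = 17747.5 Mb
wedding ceremony recording: 17.604 Mbps × 1920 s × 1.06 = 35827.7 Mb
Total: 74580.2 Mb = 9322.5 MB.
= 8.682 GiB.

8.68 GiB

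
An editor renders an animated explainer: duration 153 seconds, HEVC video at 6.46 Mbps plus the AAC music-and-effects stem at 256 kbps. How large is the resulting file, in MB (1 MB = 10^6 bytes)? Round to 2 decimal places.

128.44 MB

Audio: 256 kbps = 0.256 Mbps.
Total bitrate: 6.46 + 0.256 = 6.716 Mbps.
Stream data: 6.716 Mbps × 153 s = 1027.5 Mb.
1,028 Mb ÷ 8 = 128.4 MB → 128.4 MB.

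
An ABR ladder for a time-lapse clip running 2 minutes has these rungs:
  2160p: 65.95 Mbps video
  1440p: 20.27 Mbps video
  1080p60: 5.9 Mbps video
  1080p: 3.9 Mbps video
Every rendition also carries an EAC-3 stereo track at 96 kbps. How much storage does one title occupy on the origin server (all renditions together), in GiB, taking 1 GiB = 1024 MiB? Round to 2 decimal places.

1.35 GiB

2 min = 120 s
Audio: 96 kbps = 0.096 Mbps.
Sum of rendition bitrates: (65.95+0.096) + (20.27+0.096) + (5.9+0.096) + (3.9+0.096) = 96.404 Mbps.
× 120 s = 11,568 Mb = 1,446 MB = 1.347 GiB.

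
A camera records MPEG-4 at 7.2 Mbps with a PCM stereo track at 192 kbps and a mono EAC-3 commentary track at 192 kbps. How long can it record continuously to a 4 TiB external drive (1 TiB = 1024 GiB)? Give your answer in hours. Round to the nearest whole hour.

1289 hours

Audio total: 192 + 192 = 384 kbps = 0.384 Mbps.
Total bitrate: 7.2 + 0.384 = 7.584 Mbps.
Capacity: 4 TiB = 35,184,372 Mb.
Recording time: 35,184,372 / 7.584 = 4,639,290 s ≈ 1,289 hours.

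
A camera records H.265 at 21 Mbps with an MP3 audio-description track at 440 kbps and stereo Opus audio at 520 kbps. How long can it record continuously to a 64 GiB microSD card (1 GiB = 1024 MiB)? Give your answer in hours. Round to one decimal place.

Audio total: 440 + 520 = 960 kbps = 0.960 Mbps.
Total bitrate: 21 + 0.960 = 21.960 Mbps.
Capacity: 64 GiB = 549,756 Mb.
Recording time: 549,756 / 21.960 = 25,034 s ≈ 6.95 hours.

7.0 hours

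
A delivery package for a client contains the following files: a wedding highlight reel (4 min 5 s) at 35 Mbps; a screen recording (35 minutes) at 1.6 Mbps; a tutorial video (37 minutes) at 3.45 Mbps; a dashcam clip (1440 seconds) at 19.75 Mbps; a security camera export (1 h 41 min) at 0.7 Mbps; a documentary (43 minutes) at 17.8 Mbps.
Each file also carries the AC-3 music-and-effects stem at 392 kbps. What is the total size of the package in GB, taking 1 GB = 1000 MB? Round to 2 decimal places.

Audio: 392 kbps = 0.392 Mbps.
wedding highlight reel: 35.392 Mbps × 245 s = 8671.0 Mb
screen recording: 1.992 Mbps × 2100 s = 4183.2 Mb
tutorial video: 3.842 Mbps × 2220 s = 8529.2 Mb
dashcam clip: 20.142 Mbps × 1440 s = 29004.5 Mb
security camera export: 1.092 Mbps × 6060 s = 6617.5 Mb
documentary: 18.192 Mbps × 2580 s = 46935.4 Mb
Total: 103940.8 Mb = 12992.6 MB.
= 12.99 GB.

12.99 GB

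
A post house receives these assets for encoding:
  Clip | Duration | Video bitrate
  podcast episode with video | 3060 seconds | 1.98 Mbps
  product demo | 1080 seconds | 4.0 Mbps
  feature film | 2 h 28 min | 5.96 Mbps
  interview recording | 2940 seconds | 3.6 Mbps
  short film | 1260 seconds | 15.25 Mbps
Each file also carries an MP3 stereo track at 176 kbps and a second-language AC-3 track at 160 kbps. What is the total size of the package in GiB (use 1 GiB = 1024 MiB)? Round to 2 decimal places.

Audio total: 176 + 160 = 336 kbps = 0.336 Mbps.
podcast episode with video: 2.316 Mbps × 3060 s = 7087.0 Mb
product demo: 4.336 Mbps × 1080 s = 4682.9 Mb
feature film: 6.296 Mbps × 8880 s = 55908.5 Mb
interview recording: 3.936 Mbps × 2940 s = 11571.8 Mb
short film: 15.586 Mbps × 1260 s = 19638.4 Mb
Total: 98888.5 Mb = 12361.1 MB.
= 11.51 GiB.

11.51 GiB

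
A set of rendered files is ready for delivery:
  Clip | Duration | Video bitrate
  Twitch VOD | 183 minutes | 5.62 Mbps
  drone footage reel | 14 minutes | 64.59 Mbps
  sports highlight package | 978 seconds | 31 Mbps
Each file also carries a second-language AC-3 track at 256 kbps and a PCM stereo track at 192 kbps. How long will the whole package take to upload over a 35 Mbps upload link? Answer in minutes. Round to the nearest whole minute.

72 minutes

Audio total: 256 + 192 = 448 kbps = 0.448 Mbps.
Twitch VOD: 6.068 Mbps × 10980 s = 66626.6 Mb
drone footage reel: 65.038 Mbps × 840 s = 54631.9 Mb
sports highlight package: 31.448 Mbps × 978 s = 30756.1 Mb
Total: 152014.7 Mb = 19001.8 MB.
At 35 Mbps: 152014.7 / 35 = 4343 s ≈ 72.4 minutes.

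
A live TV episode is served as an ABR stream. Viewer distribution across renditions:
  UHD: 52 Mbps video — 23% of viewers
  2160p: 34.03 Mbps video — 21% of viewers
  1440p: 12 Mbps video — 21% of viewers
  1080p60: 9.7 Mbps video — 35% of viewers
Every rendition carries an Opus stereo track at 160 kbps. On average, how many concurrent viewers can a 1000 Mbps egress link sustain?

39

Audio: 160 kbps = 0.160 Mbps.
Average per-viewer bitrate: 0.23×52.160 + 0.21×34.190 + 0.21×12.160 + 0.35×9.860 = 25.181 Mbps.
1000 Mbps = 1,000 Mbps; 1,000 / 25.181 = 39.71 → 39.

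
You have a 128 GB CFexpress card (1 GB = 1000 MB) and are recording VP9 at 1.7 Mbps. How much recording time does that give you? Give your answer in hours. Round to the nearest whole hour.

Capacity: 128 GB = 1,024,000 Mb.
Recording time: 1,024,000 / 1.700 = 602,353 s ≈ 167 hours.

167 hours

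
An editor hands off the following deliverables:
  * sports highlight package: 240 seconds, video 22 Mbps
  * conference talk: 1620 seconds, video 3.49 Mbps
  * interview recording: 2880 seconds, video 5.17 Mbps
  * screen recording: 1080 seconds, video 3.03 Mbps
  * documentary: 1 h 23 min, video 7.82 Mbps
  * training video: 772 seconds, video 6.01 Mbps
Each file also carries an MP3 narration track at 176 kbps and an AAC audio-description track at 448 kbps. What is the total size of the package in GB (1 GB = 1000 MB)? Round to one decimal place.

10.0 GB

Audio total: 176 + 448 = 624 kbps = 0.624 Mbps.
sports highlight package: 22.624 Mbps × 240 s = 5429.8 Mb
conference talk: 4.114 Mbps × 1620 s = 6664.7 Mb
interview recording: 5.794 Mbps × 2880 s = 16686.7 Mb
screen recording: 3.654 Mbps × 1080 s = 3946.3 Mb
documentary: 8.444 Mbps × 4980 s = 42051.1 Mb
training video: 6.634 Mbps × 772 s = 5121.4 Mb
Total: 79900.0 Mb = 9987.5 MB.
= 9.988 GB.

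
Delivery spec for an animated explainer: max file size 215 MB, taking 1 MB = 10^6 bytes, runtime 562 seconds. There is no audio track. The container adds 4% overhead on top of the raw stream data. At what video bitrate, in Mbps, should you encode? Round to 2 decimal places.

2.94 Mbps

Budget: 215 MB = 1720.0 Mb.
Stream payload after overhead: 1720.0 / 1.04 = 1653.8 Mb.
Total bitrate budget: 1653.8 Mb / 562 s = 2.943 Mbps.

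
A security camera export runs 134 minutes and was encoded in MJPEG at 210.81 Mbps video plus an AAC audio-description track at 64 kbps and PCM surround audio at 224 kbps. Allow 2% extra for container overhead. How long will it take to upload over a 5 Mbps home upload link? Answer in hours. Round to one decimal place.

134 min = 8040 s
Audio total: 64 + 224 = 288 kbps = 0.288 Mbps.
Total bitrate: 211.098 Mbps.
File: 211.098 Mbps × 8040 s = 1697227.9 Mb.
With 2% container overhead: ×1.02. → 1731172.5 Mb.
At 5 Mbps: 1731172.5 / 5 = 346234.5 s ≈ 96.2 hours.

96.2 hours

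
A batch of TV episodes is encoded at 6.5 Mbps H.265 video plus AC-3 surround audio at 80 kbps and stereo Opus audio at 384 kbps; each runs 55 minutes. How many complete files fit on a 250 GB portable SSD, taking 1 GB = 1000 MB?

55 min = 3300 s
Audio total: 80 + 384 = 464 kbps = 0.464 Mbps.
Total bitrate: 6.964 Mbps.
Per item: 6.964 Mbps × 3300 s = 22,981 Mb = 2,873 MB.
Capacity: 250 GB = 2,000,000 Mb; 87.03 items → 87 complete.

87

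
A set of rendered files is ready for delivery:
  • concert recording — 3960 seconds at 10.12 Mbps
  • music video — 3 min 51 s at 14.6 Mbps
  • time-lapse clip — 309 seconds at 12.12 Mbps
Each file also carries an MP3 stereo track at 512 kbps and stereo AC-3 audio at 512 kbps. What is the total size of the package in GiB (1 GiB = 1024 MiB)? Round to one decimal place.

Audio total: 512 + 512 = 1024 kbps = 1.024 Mbps.
concert recording: 11.144 Mbps × 3960 s = 44130.2 Mb
music video: 15.624 Mbps × 231 s = 3609.1 Mb
time-lapse clip: 13.144 Mbps × 309 s = 4061.5 Mb
Total: 51800.9 Mb = 6475.1 MB.
= 6.030 GiB.

6.0 GiB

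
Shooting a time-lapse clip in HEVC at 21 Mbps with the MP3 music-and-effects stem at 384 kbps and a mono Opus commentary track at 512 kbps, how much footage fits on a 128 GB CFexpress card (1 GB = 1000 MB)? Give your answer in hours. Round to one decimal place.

13.0 hours

Audio total: 384 + 512 = 896 kbps = 0.896 Mbps.
Total bitrate: 21 + 0.896 = 21.896 Mbps.
Capacity: 128 GB = 1,024,000 Mb.
Recording time: 1,024,000 / 21.896 = 46,767 s ≈ 13.0 hours.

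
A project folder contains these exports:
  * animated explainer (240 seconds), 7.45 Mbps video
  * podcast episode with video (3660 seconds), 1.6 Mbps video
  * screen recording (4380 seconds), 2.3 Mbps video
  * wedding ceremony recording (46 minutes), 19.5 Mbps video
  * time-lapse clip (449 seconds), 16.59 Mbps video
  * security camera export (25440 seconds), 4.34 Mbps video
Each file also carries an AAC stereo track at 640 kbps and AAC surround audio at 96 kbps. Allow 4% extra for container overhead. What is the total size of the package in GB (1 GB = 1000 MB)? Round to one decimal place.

28.2 GB

Audio total: 640 + 96 = 736 kbps = 0.736 Mbps.
animated explainer: 8.186 Mbps × 240 s × 1.04 = 2043.2 Mb
podcast episode with video: 2.336 Mbps × 3660 s × 1.04 = 8891.8 Mb
screen recording: 3.036 Mbps × 4380 s × 1.04 = 13829.6 Mb
wedding ceremony recording: 20.236 Mbps × 2760 s × 1.04 = 58085.4 Mb
time-lapse clip: 17.326 Mbps × 449 s × 1.04 = 8090.5 Mb
security camera export: 5.076 Mbps × 25440 s × 1.04 = 134298.8 Mb
Total: 225239.3 Mb = 28154.9 MB.
= 28.15 GB.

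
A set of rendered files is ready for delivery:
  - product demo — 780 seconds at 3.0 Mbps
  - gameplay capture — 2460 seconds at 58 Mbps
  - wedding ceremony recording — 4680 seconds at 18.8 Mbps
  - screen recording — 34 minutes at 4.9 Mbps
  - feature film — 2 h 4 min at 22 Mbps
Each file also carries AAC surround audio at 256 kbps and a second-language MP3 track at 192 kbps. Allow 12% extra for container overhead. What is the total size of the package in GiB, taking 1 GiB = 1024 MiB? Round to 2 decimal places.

Audio total: 256 + 192 = 448 kbps = 0.448 Mbps.
product demo: 3.448 Mbps × 780 s × 1.12 = 3012.2 Mb
gameplay capture: 58.448 Mbps × 2460 s × 1.12 = 161035.9 Mb
wedding ceremony recording: 19.248 Mbps × 4680 s × 1.12 = 100890.3 Mb
screen recording: 5.348 Mbps × 2040 s × 1.12 = 12219.1 Mb
feature film: 22.448 Mbps × 7440 s × 1.12 = 187054.7 Mb
Total: 464212.2 Mb = 58026.5 MB.
= 54.04 GiB.

54.04 GiB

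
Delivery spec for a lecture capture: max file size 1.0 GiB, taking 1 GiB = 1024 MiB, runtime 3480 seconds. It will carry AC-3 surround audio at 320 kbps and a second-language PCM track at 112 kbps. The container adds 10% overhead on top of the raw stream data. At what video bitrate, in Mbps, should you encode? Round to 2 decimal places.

Budget: 1.0 GiB = 8589.9 Mb.
Stream payload after overhead: 8589.9 / 1.10 = 7809.0 Mb.
Total bitrate budget: 7809.0 Mb / 3480 s = 2.244 Mbps.
Audio total: 320 + 112 = 432 kbps = 0.432 Mbps.
Video: 2.244 − 0.432 = 1.812 Mbps.

1.81 Mbps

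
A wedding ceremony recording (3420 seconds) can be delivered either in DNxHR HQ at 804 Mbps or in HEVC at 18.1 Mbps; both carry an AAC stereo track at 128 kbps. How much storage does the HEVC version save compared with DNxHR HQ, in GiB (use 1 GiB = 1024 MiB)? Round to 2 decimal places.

312.90 GiB

Audio: 128 kbps = 0.128 Mbps.
DNxHR HQ: 804.128 Mbps × 3420 s = 2750117.8 Mb = 320.156 GiB.
HEVC: 18.228 Mbps × 3420 s = 62339.8 Mb = 7.257 GiB.
Saving: 320.156 − 7.257 = 312.899 GiB.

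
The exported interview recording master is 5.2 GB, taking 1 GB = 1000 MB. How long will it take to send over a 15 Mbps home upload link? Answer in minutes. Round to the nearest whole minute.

46 minutes

File: 5.2 GB = 41600.0 Mb.
At 15 Mbps: 41600.0 / 15 = 2773.3 s ≈ 46.2 minutes.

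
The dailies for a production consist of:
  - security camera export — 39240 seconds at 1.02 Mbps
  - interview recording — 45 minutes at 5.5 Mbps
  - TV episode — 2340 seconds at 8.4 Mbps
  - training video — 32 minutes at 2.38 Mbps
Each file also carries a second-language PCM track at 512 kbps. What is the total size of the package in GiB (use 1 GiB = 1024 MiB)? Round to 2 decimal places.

Audio: 512 kbps = 0.512 Mbps.
security camera export: 1.532 Mbps × 39240 s = 60115.7 Mb
interview recording: 6.012 Mbps × 2700 s = 16232.4 Mb
TV episode: 8.912 Mbps × 2340 s = 20854.1 Mb
training video: 2.892 Mbps × 1920 s = 5552.6 Mb
Total: 102754.8 Mb = 12844.4 MB.
= 11.96 GiB.

11.96 GiB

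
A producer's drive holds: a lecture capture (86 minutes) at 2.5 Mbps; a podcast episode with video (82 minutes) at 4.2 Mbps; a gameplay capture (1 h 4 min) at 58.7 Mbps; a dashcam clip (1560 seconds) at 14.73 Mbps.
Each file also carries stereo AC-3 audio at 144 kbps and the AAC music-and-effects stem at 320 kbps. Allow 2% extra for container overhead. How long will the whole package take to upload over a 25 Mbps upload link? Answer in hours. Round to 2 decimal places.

3.28 hours

Audio total: 144 + 320 = 464 kbps = 0.464 Mbps.
lecture capture: 2.964 Mbps × 5160 s × 1.02 = 15600.1 Mb
podcast episode with video: 4.664 Mbps × 4920 s × 1.02 = 23405.8 Mb
gameplay capture: 59.164 Mbps × 3840 s × 1.02 = 231733.6 Mb
dashcam clip: 15.194 Mbps × 1560 s × 1.02 = 24176.7 Mb
Total: 294916.2 Mb = 36864.5 MB.
At 25 Mbps: 294916.2 / 25 = 11797 s ≈ 3.28 hours.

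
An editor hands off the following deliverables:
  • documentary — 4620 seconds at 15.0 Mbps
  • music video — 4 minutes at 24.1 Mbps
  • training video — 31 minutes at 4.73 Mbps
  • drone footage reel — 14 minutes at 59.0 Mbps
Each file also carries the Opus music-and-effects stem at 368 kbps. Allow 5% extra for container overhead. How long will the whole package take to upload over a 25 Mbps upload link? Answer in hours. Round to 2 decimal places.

1.59 hours

Audio: 368 kbps = 0.368 Mbps.
documentary: 15.368 Mbps × 4620 s × 1.05 = 74550.2 Mb
music video: 24.468 Mbps × 240 s × 1.05 = 6165.9 Mb
training video: 5.098 Mbps × 1860 s × 1.05 = 9956.4 Mb
drone footage reel: 59.368 Mbps × 840 s × 1.05 = 52362.6 Mb
Total: 143035.1 Mb = 17879.4 MB.
At 25 Mbps: 143035.1 / 25 = 5721 s ≈ 1.59 hours.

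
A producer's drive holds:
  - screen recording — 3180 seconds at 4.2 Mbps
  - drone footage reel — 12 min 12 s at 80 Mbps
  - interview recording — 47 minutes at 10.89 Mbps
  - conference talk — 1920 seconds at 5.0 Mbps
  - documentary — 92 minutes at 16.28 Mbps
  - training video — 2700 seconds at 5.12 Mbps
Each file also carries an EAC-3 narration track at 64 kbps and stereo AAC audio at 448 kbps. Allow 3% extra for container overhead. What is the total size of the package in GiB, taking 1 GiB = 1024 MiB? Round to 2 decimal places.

26.93 GiB

Audio total: 64 + 448 = 512 kbps = 0.512 Mbps.
screen recording: 4.712 Mbps × 3180 s × 1.03 = 15433.7 Mb
drone footage reel: 80.512 Mbps × 732 s × 1.03 = 60702.8 Mb
interview recording: 11.402 Mbps × 2820 s × 1.03 = 33118.2 Mb
conference talk: 5.512 Mbps × 1920 s × 1.03 = 10900.5 Mb
documentary: 16.792 Mbps × 5520 s × 1.03 = 95472.6 Mb
training video: 5.632 Mbps × 2700 s × 1.03 = 15662.6 Mb
Total: 231290.5 Mb = 28911.3 MB.
= 26.93 GiB.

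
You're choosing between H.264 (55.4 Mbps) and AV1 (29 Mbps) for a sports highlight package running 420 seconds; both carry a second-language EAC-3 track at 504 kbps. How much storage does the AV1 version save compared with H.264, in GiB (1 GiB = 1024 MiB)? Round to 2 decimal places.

Audio: 504 kbps = 0.504 Mbps.
H.264: 55.904 Mbps × 420 s = 23479.7 Mb = 2.733 GiB.
AV1: 29.504 Mbps × 420 s = 12391.7 Mb = 1.443 GiB.
Saving: 2.733 − 1.443 = 1.291 GiB.

1.29 GiB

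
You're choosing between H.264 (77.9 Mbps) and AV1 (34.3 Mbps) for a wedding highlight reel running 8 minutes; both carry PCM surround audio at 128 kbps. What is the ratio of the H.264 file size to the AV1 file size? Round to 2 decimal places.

2.27

8 min = 480 s
Audio: 128 kbps = 0.128 Mbps.
H.264: 78.028 Mbps × 480 s = 37453.4 Mb = 4.682 GB.
AV1: 34.428 Mbps × 480 s = 16525.4 Mb = 2.066 GB.
Ratio: 4.682 / 2.066 = 2.266.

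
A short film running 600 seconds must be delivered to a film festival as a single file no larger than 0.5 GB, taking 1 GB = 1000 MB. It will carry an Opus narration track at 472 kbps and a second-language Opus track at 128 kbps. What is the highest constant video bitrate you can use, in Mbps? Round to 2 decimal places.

6.07 Mbps

Budget: 0.5 GB = 4000.0 Mb.
Total bitrate budget: 4000.0 Mb / 600 s = 6.667 Mbps.
Audio total: 472 + 128 = 600 kbps = 0.600 Mbps.
Video: 6.667 − 0.600 = 6.067 Mbps.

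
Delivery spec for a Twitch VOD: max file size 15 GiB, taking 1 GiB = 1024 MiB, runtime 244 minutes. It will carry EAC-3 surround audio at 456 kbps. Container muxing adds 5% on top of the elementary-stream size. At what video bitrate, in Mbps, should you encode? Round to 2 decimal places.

Budget: 15 GiB = 128849.0 Mb.
Stream payload after overhead: 128849.0 / 1.05 = 122713.4 Mb.
244 min = 14640 s
Total bitrate budget: 122713.4 Mb / 14640 s = 8.382 Mbps.
Audio: 456 kbps = 0.456 Mbps.
Video: 8.382 − 0.456 = 7.926 Mbps.

7.93 Mbps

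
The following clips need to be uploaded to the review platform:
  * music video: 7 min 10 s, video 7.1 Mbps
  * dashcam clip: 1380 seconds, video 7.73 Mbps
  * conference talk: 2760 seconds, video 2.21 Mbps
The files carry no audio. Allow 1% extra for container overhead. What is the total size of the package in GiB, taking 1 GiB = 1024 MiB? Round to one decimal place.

2.3 GiB

music video: 7.100 Mbps × 430 s × 1.01 = 3083.5 Mb
dashcam clip: 7.730 Mbps × 1380 s × 1.01 = 10774.1 Mb
conference talk: 2.210 Mbps × 2760 s × 1.01 = 6160.6 Mb
Total: 20018.2 Mb = 2502.3 MB.
= 2.330 GiB.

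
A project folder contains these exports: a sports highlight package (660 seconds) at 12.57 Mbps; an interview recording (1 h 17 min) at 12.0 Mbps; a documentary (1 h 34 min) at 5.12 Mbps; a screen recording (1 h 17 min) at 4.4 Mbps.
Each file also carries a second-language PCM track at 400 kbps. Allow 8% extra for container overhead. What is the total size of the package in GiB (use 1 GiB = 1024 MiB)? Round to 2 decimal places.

Audio: 400 kbps = 0.400 Mbps.
sports highlight package: 12.970 Mbps × 660 s × 1.08 = 9245.0 Mb
interview recording: 12.400 Mbps × 4620 s × 1.08 = 61871.0 Mb
documentary: 5.520 Mbps × 5640 s × 1.08 = 33623.4 Mb
screen recording: 4.800 Mbps × 4620 s × 1.08 = 23950.1 Mb
Total: 128689.6 Mb = 16086.2 MB.
= 14.98 GiB.

14.98 GiB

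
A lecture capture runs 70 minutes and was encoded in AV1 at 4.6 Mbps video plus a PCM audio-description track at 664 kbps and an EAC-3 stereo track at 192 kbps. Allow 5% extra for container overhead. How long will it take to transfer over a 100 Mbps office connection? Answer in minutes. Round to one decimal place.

4.0 minutes

70 min = 4200 s
Audio total: 664 + 192 = 856 kbps = 0.856 Mbps.
Total bitrate: 5.456 Mbps.
File: 5.456 Mbps × 4200 s = 22915.2 Mb.
With 5% container overhead: ×1.05. → 24061.0 Mb.
At 100 Mbps: 24061.0 / 100 = 240.6 s ≈ 4.01 minutes.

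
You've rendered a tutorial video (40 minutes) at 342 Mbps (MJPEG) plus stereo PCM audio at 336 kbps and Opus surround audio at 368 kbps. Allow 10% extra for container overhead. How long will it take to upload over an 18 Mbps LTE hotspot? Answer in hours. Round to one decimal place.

40 min = 2400 s
Audio total: 336 + 368 = 704 kbps = 0.704 Mbps.
Total bitrate: 342.704 Mbps.
File: 342.704 Mbps × 2400 s = 822489.6 Mb.
With 10% container overhead: ×1.10. → 904738.6 Mb.
At 18 Mbps: 904738.6 / 18 = 50263.3 s ≈ 14 hours.

14.0 hours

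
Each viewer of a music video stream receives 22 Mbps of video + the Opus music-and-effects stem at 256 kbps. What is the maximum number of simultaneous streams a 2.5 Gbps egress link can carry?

Audio: 256 kbps = 0.256 Mbps.
Per-viewer media rate: 22.256 Mbps.
2.5 Gbps = 2,500 Mbps; 2,500 / 22.256 = 112.33 → 112 viewers.

112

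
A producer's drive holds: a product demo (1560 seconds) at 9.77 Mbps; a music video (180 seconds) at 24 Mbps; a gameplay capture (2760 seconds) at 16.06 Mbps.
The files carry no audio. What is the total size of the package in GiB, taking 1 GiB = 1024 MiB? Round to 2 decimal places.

product demo: 9.770 Mbps × 1560 s = 15241.2 Mb
music video: 24.000 Mbps × 180 s = 4320.0 Mb
gameplay capture: 16.060 Mbps × 2760 s = 44325.6 Mb
Total: 63886.8 Mb = 7985.9 MB.
= 7.437 GiB.

7.44 GiB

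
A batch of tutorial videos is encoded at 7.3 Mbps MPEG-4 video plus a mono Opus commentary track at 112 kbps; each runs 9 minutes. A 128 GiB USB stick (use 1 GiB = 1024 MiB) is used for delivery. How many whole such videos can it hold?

274

9 min = 540 s
Audio: 112 kbps = 0.112 Mbps.
Total bitrate: 7.412 Mbps.
Per item: 7.412 Mbps × 540 s = 4,002 Mb = 500.3 MB.
Capacity: 128 GiB = 1,099,512 Mb; 274.71 items → 274 complete.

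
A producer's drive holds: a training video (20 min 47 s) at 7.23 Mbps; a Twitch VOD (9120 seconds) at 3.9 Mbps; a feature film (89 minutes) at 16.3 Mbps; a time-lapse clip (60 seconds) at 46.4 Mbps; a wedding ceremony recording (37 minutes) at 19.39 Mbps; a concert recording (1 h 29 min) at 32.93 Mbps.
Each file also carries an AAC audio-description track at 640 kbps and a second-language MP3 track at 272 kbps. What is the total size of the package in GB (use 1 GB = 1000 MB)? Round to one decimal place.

46.8 GB

Audio total: 640 + 272 = 912 kbps = 0.912 Mbps.
training video: 8.142 Mbps × 1247 s = 10153.1 Mb
Twitch VOD: 4.812 Mbps × 9120 s = 43885.4 Mb
feature film: 17.212 Mbps × 5340 s = 91912.1 Mb
time-lapse clip: 47.312 Mbps × 60 s = 2838.7 Mb
wedding ceremony recording: 20.302 Mbps × 2220 s = 45070.4 Mb
concert recording: 33.842 Mbps × 5340 s = 180716.3 Mb
Total: 374576.0 Mb = 46822.0 MB.
= 46.82 GB.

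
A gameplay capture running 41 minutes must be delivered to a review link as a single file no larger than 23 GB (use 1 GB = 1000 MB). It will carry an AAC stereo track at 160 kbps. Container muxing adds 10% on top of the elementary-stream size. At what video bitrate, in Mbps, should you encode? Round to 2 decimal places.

67.84 Mbps

Budget: 23 GB = 184000.0 Mb.
Stream payload after overhead: 184000.0 / 1.10 = 167272.7 Mb.
41 min = 2460 s
Total bitrate budget: 167272.7 Mb / 2460 s = 67.997 Mbps.
Audio: 160 kbps = 0.160 Mbps.
Video: 67.997 − 0.160 = 67.837 Mbps.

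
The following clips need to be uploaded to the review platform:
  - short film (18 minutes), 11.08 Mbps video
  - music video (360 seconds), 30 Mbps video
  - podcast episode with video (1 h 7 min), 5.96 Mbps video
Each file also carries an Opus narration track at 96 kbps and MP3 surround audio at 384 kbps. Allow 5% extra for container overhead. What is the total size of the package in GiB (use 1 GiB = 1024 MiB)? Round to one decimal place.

Audio total: 96 + 384 = 480 kbps = 0.480 Mbps.
short film: 11.560 Mbps × 1080 s × 1.05 = 13109.0 Mb
music video: 30.480 Mbps × 360 s × 1.05 = 11521.4 Mb
podcast episode with video: 6.440 Mbps × 4020 s × 1.05 = 27183.2 Mb
Total: 51813.7 Mb = 6476.7 MB.
= 6.032 GiB.

6.0 GiB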